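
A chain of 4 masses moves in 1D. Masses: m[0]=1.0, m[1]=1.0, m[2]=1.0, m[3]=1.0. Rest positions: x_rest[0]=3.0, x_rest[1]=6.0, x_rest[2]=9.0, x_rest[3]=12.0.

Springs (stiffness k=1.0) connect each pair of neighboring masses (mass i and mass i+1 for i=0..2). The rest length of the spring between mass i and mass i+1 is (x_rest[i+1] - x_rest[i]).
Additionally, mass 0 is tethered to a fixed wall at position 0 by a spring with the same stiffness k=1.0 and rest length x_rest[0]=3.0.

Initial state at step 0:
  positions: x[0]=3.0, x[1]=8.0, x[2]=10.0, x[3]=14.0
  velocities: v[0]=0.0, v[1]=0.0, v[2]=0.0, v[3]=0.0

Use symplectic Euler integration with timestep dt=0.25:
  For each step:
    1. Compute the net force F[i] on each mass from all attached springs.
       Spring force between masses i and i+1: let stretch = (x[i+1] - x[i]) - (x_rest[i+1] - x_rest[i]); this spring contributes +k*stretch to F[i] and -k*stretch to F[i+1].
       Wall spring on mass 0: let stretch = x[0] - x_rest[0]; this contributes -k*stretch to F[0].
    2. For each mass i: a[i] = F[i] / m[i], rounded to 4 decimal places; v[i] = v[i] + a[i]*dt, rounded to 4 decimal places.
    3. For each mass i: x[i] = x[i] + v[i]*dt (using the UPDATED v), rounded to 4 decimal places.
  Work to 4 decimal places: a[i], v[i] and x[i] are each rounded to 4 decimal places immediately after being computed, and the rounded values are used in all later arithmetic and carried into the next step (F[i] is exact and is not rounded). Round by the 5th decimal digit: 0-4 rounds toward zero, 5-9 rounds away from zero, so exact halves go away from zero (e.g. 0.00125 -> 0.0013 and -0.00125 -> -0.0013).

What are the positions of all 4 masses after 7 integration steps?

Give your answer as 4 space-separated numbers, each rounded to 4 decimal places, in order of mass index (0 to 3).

Answer: 4.0937 6.1610 10.8099 13.2548

Derivation:
Step 0: x=[3.0000 8.0000 10.0000 14.0000] v=[0.0000 0.0000 0.0000 0.0000]
Step 1: x=[3.1250 7.8125 10.1250 13.9375] v=[0.5000 -0.7500 0.5000 -0.2500]
Step 2: x=[3.3477 7.4766 10.3438 13.8242] v=[0.8906 -1.3438 0.8750 -0.4531]
Step 3: x=[3.6192 7.0618 10.6009 13.6809] v=[1.0859 -1.6592 1.0283 -0.5732]
Step 4: x=[3.8797 6.6530 10.8293 13.5326] v=[1.0418 -1.6351 0.9135 -0.5932]
Step 5: x=[4.0710 6.3319 10.9656 13.4029] v=[0.7652 -1.2844 0.5453 -0.5190]
Step 6: x=[4.1492 6.1591 10.9647 13.3083] v=[0.3127 -0.6912 -0.0038 -0.3783]
Step 7: x=[4.0937 6.1610 10.8099 13.2548] v=[-0.2221 0.0077 -0.6193 -0.2142]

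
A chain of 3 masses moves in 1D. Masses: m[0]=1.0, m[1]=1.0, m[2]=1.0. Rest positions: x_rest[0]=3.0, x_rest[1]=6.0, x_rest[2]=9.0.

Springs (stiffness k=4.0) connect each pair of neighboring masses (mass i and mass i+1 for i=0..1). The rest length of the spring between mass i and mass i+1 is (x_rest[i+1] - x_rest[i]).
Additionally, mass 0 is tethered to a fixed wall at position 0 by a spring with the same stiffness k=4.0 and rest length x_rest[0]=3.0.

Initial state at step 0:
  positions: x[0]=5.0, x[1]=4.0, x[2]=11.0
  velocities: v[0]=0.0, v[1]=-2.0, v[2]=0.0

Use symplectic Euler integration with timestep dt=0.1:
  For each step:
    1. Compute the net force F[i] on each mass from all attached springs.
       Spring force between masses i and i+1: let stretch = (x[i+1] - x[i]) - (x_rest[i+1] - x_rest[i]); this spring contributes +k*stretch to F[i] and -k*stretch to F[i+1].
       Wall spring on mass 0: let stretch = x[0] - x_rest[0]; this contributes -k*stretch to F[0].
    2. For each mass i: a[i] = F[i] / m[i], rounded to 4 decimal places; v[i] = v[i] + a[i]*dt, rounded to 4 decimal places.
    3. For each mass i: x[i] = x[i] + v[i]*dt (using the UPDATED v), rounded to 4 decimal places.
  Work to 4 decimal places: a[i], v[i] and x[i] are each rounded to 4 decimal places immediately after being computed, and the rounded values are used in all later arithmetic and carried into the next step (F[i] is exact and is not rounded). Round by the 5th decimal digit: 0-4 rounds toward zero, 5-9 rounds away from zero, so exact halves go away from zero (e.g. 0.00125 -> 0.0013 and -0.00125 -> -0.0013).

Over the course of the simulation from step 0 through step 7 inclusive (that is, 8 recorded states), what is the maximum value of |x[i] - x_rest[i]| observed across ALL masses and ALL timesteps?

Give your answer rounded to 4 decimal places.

Step 0: x=[5.0000 4.0000 11.0000] v=[0.0000 -2.0000 0.0000]
Step 1: x=[4.7600 4.1200 10.8400] v=[-2.4000 1.2000 -1.6000]
Step 2: x=[4.3040 4.5344 10.5312] v=[-4.5600 4.1440 -3.0880]
Step 3: x=[3.6851 5.1795 10.1025] v=[-6.1894 6.4506 -4.2867]
Step 4: x=[2.9785 5.9617 9.5969] v=[-7.0657 7.8220 -5.0559]
Step 5: x=[2.2721 6.7700 9.0659] v=[-7.0638 8.0828 -5.3100]
Step 6: x=[1.6548 7.4902 8.5631] v=[-6.1735 7.2020 -5.0284]
Step 7: x=[1.2047 8.0199 8.1373] v=[-4.5013 5.2970 -4.2576]
Max displacement = 2.0199

Answer: 2.0199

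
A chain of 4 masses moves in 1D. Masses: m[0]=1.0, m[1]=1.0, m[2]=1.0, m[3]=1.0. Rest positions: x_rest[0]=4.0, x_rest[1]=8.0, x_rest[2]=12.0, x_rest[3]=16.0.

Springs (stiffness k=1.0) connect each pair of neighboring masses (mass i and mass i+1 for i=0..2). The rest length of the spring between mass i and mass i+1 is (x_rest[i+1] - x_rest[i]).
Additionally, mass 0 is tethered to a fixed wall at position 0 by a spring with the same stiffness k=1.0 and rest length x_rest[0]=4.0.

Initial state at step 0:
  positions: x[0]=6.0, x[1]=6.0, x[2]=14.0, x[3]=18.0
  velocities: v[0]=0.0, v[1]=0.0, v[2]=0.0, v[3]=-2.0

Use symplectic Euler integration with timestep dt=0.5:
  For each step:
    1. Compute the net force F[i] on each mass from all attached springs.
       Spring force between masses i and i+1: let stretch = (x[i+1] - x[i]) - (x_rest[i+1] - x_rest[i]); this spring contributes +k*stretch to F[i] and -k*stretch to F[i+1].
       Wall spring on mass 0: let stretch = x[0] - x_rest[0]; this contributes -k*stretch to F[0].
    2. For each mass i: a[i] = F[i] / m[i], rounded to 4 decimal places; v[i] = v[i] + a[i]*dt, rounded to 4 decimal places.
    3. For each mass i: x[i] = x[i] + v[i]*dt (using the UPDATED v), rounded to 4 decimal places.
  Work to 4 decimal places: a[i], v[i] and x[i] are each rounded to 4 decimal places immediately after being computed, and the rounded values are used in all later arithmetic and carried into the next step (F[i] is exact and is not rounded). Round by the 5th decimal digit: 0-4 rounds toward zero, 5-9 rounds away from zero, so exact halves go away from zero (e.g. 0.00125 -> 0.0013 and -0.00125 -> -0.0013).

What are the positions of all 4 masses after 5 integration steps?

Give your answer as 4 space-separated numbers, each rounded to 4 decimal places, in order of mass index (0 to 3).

Answer: 5.2853 7.2071 12.1231 13.3691

Derivation:
Step 0: x=[6.0000 6.0000 14.0000 18.0000] v=[0.0000 0.0000 0.0000 -2.0000]
Step 1: x=[4.5000 8.0000 13.0000 17.0000] v=[-3.0000 4.0000 -2.0000 -2.0000]
Step 2: x=[2.7500 10.3750 11.7500 16.0000] v=[-3.5000 4.7500 -2.5000 -2.0000]
Step 3: x=[2.2188 11.1875 11.2188 14.9375] v=[-1.0625 1.6250 -1.0625 -2.1250]
Step 4: x=[3.3751 9.7657 11.6094 13.9453] v=[2.3125 -2.8437 0.7812 -1.9844]
Step 5: x=[5.2853 7.2071 12.1231 13.3691] v=[3.8203 -5.1172 1.0273 -1.1524]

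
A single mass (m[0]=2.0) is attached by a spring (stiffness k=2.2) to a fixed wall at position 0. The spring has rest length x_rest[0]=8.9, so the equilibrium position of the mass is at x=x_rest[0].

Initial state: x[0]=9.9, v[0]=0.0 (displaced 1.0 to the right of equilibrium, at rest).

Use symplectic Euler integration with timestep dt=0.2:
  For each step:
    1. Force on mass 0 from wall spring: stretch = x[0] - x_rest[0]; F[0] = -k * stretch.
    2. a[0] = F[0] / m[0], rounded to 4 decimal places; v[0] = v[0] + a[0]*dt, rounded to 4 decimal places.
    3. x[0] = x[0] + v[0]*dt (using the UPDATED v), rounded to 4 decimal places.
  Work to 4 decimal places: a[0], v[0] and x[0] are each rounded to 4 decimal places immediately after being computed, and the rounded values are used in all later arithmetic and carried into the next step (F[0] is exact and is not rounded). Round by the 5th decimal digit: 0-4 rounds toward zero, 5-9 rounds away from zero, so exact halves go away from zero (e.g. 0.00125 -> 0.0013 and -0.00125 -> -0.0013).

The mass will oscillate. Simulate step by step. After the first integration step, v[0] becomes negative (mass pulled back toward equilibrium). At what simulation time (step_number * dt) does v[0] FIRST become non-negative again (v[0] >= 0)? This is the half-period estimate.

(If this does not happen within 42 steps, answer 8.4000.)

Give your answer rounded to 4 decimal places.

Step 0: x=[9.9000] v=[0.0000]
Step 1: x=[9.8560] v=[-0.2200]
Step 2: x=[9.7699] v=[-0.4303]
Step 3: x=[9.6456] v=[-0.6217]
Step 4: x=[9.4885] v=[-0.7857]
Step 5: x=[9.3055] v=[-0.9152]
Step 6: x=[9.1046] v=[-1.0044]
Step 7: x=[8.8947] v=[-1.0494]
Step 8: x=[8.6851] v=[-1.0482]
Step 9: x=[8.4849] v=[-1.0009]
Step 10: x=[8.3030] v=[-0.9096]
Step 11: x=[8.1473] v=[-0.7783]
Step 12: x=[8.0248] v=[-0.6127]
Step 13: x=[7.9408] v=[-0.4202]
Step 14: x=[7.8990] v=[-0.2092]
Step 15: x=[7.9012] v=[0.0110]
First v>=0 after going negative at step 15, time=3.0000

Answer: 3.0000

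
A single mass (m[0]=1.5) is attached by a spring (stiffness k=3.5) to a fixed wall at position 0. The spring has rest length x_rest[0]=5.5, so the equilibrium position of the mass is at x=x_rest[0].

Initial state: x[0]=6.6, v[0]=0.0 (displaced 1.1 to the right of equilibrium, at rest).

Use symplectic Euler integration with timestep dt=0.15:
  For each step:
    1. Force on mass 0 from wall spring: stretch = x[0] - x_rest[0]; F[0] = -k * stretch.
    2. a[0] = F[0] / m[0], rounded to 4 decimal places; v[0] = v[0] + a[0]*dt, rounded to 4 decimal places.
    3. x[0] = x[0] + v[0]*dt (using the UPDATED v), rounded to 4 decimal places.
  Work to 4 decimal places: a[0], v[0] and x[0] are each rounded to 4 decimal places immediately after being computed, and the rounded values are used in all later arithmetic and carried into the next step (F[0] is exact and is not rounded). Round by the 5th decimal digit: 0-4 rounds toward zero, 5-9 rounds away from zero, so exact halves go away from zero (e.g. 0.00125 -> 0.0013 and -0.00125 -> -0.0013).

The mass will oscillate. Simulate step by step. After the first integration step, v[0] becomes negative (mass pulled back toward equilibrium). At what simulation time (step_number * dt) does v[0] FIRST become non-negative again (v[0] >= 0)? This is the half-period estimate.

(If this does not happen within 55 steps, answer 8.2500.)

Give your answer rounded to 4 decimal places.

Answer: 2.1000

Derivation:
Step 0: x=[6.6000] v=[0.0000]
Step 1: x=[6.5423] v=[-0.3850]
Step 2: x=[6.4298] v=[-0.7498]
Step 3: x=[6.2685] v=[-1.0752]
Step 4: x=[6.0669] v=[-1.3442]
Step 5: x=[5.8355] v=[-1.5426]
Step 6: x=[5.5865] v=[-1.6600]
Step 7: x=[5.3330] v=[-1.6903]
Step 8: x=[5.0882] v=[-1.6318]
Step 9: x=[4.8650] v=[-1.4877]
Step 10: x=[4.6752] v=[-1.2654]
Step 11: x=[4.5287] v=[-0.9767]
Step 12: x=[4.4332] v=[-0.6367]
Step 13: x=[4.3937] v=[-0.2633]
Step 14: x=[4.4123] v=[0.1239]
First v>=0 after going negative at step 14, time=2.1000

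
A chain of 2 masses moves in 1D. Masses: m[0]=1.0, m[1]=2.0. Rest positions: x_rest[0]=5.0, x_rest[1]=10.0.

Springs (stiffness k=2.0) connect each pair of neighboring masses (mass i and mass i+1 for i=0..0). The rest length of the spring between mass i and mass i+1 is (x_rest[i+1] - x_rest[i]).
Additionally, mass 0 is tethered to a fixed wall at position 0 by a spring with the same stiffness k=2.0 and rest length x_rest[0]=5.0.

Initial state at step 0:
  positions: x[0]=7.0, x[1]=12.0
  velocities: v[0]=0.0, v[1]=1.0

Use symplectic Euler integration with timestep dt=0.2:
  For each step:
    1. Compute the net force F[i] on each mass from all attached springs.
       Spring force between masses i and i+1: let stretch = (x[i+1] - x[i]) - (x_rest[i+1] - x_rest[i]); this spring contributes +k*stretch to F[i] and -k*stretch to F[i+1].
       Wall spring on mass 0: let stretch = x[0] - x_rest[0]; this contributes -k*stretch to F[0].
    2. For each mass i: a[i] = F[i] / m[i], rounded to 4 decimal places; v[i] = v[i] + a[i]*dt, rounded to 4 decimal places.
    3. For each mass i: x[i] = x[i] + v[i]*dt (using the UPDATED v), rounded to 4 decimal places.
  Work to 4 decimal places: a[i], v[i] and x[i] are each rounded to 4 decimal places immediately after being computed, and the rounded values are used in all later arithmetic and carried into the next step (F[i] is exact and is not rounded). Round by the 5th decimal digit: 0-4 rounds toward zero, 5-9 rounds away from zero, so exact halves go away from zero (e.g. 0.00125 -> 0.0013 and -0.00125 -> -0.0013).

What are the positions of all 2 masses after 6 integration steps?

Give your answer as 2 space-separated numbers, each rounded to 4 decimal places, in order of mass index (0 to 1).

Answer: 5.4820 12.6174

Derivation:
Step 0: x=[7.0000 12.0000] v=[0.0000 1.0000]
Step 1: x=[6.8400 12.2000] v=[-0.8000 1.0000]
Step 2: x=[6.5616 12.3856] v=[-1.3920 0.9280]
Step 3: x=[6.2242 12.5382] v=[-1.6870 0.7632]
Step 4: x=[5.8940 12.6383] v=[-1.6511 0.5004]
Step 5: x=[5.6318 12.6686] v=[-1.3110 0.1515]
Step 6: x=[5.4820 12.6174] v=[-0.7490 -0.2559]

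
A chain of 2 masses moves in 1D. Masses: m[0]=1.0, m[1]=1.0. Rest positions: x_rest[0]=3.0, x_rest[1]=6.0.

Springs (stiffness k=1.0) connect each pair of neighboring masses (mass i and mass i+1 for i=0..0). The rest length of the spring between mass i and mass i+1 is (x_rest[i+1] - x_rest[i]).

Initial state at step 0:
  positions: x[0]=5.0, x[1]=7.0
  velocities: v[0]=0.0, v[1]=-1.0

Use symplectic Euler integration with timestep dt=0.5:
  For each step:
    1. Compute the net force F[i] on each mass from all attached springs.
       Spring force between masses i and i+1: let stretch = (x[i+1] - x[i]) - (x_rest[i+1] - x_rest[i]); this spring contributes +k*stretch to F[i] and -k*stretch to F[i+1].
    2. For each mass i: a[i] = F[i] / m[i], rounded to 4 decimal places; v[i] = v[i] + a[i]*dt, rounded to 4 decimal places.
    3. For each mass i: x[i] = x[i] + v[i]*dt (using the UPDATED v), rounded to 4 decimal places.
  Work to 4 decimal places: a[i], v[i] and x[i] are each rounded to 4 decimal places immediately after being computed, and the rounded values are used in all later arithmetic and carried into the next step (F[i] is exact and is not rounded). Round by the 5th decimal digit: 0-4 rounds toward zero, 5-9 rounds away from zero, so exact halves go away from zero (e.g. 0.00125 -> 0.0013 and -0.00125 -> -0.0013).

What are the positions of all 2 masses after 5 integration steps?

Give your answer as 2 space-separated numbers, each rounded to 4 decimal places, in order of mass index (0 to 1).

Answer: 2.7188 6.7813

Derivation:
Step 0: x=[5.0000 7.0000] v=[0.0000 -1.0000]
Step 1: x=[4.7500 6.7500] v=[-0.5000 -0.5000]
Step 2: x=[4.2500 6.7500] v=[-1.0000 0.0000]
Step 3: x=[3.6250 6.8750] v=[-1.2500 0.2500]
Step 4: x=[3.0625 6.9375] v=[-1.1250 0.1250]
Step 5: x=[2.7188 6.7813] v=[-0.6875 -0.3125]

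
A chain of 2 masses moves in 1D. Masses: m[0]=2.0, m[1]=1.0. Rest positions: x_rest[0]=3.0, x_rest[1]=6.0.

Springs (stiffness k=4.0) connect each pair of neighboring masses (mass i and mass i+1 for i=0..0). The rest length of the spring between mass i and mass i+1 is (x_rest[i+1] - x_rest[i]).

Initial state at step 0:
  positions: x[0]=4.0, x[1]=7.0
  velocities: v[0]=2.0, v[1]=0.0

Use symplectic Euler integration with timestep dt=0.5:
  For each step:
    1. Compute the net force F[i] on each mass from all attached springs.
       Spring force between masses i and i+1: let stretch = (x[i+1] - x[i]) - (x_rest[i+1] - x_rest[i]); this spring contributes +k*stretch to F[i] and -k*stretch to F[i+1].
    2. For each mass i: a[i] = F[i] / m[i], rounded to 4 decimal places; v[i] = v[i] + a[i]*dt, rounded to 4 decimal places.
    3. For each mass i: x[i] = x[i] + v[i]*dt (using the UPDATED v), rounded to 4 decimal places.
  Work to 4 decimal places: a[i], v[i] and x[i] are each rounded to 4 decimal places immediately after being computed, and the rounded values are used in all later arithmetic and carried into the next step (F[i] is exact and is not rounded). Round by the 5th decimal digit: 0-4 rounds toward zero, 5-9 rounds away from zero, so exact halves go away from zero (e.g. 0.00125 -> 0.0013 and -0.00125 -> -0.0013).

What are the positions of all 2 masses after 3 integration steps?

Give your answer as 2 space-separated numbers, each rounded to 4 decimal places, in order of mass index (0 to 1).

Step 0: x=[4.0000 7.0000] v=[2.0000 0.0000]
Step 1: x=[5.0000 7.0000] v=[2.0000 0.0000]
Step 2: x=[5.5000 8.0000] v=[1.0000 2.0000]
Step 3: x=[5.7500 9.5000] v=[0.5000 3.0000]

Answer: 5.7500 9.5000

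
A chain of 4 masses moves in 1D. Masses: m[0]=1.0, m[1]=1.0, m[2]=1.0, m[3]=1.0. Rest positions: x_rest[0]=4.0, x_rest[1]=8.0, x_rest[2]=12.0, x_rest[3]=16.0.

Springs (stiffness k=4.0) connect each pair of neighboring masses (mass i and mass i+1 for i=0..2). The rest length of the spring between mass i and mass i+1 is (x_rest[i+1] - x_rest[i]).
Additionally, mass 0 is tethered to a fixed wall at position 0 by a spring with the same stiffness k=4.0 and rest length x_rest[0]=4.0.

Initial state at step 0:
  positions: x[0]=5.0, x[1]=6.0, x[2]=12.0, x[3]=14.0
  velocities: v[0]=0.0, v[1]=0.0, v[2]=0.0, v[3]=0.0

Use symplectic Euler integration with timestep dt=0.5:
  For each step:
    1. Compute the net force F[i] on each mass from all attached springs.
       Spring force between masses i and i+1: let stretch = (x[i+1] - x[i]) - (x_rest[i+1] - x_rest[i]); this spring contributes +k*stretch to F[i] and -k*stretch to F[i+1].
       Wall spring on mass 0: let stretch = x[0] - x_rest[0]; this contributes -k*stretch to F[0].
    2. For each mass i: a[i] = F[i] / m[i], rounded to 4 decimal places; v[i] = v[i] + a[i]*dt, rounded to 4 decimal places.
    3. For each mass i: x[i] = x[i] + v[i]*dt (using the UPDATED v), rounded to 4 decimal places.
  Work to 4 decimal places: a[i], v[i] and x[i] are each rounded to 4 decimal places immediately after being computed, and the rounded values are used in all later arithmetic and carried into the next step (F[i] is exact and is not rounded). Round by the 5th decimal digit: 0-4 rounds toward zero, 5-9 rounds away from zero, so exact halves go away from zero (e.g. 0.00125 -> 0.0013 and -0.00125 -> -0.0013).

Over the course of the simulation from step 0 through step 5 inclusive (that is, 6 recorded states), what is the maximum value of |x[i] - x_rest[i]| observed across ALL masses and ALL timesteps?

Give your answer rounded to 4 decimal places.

Answer: 5.0000

Derivation:
Step 0: x=[5.0000 6.0000 12.0000 14.0000] v=[0.0000 0.0000 0.0000 0.0000]
Step 1: x=[1.0000 11.0000 8.0000 16.0000] v=[-8.0000 10.0000 -8.0000 4.0000]
Step 2: x=[6.0000 3.0000 15.0000 14.0000] v=[10.0000 -16.0000 14.0000 -4.0000]
Step 3: x=[2.0000 10.0000 9.0000 17.0000] v=[-8.0000 14.0000 -12.0000 6.0000]
Step 4: x=[4.0000 8.0000 12.0000 16.0000] v=[4.0000 -4.0000 6.0000 -2.0000]
Step 5: x=[6.0000 6.0000 15.0000 15.0000] v=[4.0000 -4.0000 6.0000 -2.0000]
Max displacement = 5.0000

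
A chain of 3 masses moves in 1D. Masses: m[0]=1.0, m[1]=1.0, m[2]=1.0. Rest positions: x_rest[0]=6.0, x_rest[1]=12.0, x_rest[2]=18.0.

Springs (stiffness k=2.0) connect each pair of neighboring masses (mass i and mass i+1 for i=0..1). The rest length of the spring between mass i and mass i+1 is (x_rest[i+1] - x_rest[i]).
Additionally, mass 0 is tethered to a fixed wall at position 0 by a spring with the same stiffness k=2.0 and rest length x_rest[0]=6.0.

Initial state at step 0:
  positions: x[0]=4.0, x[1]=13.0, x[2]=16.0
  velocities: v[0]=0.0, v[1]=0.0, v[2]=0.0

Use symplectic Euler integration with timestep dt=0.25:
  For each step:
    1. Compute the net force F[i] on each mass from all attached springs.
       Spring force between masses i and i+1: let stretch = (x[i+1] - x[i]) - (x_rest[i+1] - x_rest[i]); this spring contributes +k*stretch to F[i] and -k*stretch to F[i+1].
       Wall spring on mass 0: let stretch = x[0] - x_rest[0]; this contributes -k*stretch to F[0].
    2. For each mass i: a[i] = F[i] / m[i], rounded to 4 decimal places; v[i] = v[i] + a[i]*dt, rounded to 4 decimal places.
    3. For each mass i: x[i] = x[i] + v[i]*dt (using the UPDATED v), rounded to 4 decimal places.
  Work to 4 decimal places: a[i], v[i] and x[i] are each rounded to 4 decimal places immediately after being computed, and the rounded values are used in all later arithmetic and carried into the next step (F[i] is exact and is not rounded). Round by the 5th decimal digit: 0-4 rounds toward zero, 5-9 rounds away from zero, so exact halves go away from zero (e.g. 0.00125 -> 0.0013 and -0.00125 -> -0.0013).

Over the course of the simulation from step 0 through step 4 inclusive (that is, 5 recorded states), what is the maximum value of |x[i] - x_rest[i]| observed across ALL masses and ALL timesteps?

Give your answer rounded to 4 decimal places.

Answer: 2.6496

Derivation:
Step 0: x=[4.0000 13.0000 16.0000] v=[0.0000 0.0000 0.0000]
Step 1: x=[4.6250 12.2500 16.3750] v=[2.5000 -3.0000 1.5000]
Step 2: x=[5.6250 11.0625 16.9844] v=[4.0000 -4.7500 2.4375]
Step 3: x=[6.6016 9.9356 17.6036] v=[3.9063 -4.5078 2.4766]
Step 4: x=[7.1697 9.3504 18.0143] v=[2.2725 -2.3408 1.6426]
Max displacement = 2.6496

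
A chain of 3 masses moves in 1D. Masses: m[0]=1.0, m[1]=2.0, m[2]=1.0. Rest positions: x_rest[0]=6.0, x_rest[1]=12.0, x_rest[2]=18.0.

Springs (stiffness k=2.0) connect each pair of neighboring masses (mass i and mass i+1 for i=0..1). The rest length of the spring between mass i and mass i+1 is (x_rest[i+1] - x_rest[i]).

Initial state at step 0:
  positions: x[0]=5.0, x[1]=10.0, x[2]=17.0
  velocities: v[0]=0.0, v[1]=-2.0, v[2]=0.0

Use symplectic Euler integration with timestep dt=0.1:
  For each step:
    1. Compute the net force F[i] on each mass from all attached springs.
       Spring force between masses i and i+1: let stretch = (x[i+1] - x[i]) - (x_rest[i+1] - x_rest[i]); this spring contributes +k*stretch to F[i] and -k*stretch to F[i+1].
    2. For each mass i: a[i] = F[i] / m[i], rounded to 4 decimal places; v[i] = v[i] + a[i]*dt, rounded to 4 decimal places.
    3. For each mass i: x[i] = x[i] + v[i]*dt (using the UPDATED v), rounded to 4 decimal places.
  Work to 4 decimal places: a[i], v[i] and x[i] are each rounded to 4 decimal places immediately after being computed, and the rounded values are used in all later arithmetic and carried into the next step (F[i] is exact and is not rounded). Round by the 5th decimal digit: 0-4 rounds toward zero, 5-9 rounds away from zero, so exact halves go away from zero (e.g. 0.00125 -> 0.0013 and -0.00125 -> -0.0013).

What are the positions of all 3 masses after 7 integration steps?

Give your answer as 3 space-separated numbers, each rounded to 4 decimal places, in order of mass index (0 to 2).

Step 0: x=[5.0000 10.0000 17.0000] v=[0.0000 -2.0000 0.0000]
Step 1: x=[4.9800 9.8200 16.9800] v=[-0.2000 -1.8000 -0.2000]
Step 2: x=[4.9368 9.6632 16.9368] v=[-0.4320 -1.5680 -0.4320]
Step 3: x=[4.8681 9.5319 16.8681] v=[-0.6867 -1.3133 -0.6867]
Step 4: x=[4.7727 9.4273 16.7727] v=[-0.9539 -1.0461 -0.9539]
Step 5: x=[4.6504 9.3496 16.6504] v=[-1.2230 -0.7770 -1.2230]
Step 6: x=[4.5021 9.2979 16.5021] v=[-1.4832 -0.5168 -1.4832]
Step 7: x=[4.3297 9.2703 16.3297] v=[-1.7240 -0.2760 -1.7240]

Answer: 4.3297 9.2703 16.3297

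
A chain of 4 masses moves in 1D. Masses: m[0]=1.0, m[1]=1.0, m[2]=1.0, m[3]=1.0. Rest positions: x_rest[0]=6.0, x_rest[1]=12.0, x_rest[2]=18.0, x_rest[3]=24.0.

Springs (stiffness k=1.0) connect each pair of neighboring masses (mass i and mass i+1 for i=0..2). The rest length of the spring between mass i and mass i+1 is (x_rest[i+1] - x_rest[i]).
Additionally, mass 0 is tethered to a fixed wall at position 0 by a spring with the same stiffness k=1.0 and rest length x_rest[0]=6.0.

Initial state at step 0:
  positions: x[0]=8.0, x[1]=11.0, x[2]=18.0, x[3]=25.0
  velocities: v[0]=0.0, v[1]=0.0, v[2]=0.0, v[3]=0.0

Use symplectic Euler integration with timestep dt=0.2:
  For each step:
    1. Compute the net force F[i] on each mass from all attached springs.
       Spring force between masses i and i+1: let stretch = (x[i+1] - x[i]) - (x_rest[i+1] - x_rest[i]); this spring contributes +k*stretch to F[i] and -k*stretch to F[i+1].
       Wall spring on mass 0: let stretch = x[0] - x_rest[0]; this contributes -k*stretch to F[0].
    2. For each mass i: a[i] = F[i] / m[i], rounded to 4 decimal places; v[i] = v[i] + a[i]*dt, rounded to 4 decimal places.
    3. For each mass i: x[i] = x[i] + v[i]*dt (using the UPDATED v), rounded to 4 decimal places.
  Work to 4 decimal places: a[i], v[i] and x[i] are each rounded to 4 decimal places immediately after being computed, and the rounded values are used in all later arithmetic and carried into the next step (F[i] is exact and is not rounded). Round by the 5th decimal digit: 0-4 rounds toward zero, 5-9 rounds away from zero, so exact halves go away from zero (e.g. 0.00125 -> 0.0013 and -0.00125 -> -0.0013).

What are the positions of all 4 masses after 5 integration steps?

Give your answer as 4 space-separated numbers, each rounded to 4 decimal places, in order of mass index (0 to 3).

Step 0: x=[8.0000 11.0000 18.0000 25.0000] v=[0.0000 0.0000 0.0000 0.0000]
Step 1: x=[7.8000 11.1600 18.0000 24.9600] v=[-1.0000 0.8000 0.0000 -0.2000]
Step 2: x=[7.4224 11.4592 18.0048 24.8816] v=[-1.8880 1.4960 0.0240 -0.3920]
Step 3: x=[6.9094 11.8588 18.0228 24.7681] v=[-2.5651 1.9978 0.0902 -0.5674]
Step 4: x=[6.3180 12.3069 18.0641 24.6248] v=[-2.9571 2.2407 0.2065 -0.7165]
Step 5: x=[5.7134 12.7458 18.1375 24.4591] v=[-3.0229 2.1944 0.3672 -0.8286]

Answer: 5.7134 12.7458 18.1375 24.4591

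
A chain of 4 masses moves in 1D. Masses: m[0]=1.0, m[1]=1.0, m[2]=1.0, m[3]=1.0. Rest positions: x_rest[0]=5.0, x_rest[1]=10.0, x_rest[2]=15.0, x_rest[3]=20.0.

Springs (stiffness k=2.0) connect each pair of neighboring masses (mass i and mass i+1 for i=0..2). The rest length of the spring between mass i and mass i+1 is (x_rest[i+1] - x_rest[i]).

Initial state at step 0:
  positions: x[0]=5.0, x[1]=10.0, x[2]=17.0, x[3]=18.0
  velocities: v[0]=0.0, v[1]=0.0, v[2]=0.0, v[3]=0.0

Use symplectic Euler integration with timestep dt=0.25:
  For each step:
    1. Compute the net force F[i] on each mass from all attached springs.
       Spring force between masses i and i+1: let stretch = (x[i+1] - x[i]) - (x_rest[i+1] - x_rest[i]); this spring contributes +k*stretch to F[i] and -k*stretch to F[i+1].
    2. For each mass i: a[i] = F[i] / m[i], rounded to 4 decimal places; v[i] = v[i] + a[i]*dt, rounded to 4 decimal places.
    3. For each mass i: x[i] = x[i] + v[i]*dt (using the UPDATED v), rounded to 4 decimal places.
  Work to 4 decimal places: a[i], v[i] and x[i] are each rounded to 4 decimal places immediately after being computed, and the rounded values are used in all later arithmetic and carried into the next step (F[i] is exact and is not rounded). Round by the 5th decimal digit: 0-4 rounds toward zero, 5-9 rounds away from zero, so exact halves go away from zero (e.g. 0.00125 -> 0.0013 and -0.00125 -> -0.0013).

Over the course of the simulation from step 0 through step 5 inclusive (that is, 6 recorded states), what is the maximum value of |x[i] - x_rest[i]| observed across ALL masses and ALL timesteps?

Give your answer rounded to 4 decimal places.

Step 0: x=[5.0000 10.0000 17.0000 18.0000] v=[0.0000 0.0000 0.0000 0.0000]
Step 1: x=[5.0000 10.2500 16.2500 18.5000] v=[0.0000 1.0000 -3.0000 2.0000]
Step 2: x=[5.0313 10.5938 15.0313 19.3438] v=[0.1250 1.3750 -4.8750 3.3750]
Step 3: x=[5.1329 10.7969 13.7969 20.2735] v=[0.4063 0.8125 -4.9375 3.7188]
Step 4: x=[5.3175 10.6670 12.9971 21.0186] v=[0.7383 -0.5195 -3.1992 2.9805]
Step 5: x=[5.5458 10.1597 12.9087 21.3861] v=[0.9131 -2.0292 -0.3535 1.4698]
Max displacement = 2.0913

Answer: 2.0913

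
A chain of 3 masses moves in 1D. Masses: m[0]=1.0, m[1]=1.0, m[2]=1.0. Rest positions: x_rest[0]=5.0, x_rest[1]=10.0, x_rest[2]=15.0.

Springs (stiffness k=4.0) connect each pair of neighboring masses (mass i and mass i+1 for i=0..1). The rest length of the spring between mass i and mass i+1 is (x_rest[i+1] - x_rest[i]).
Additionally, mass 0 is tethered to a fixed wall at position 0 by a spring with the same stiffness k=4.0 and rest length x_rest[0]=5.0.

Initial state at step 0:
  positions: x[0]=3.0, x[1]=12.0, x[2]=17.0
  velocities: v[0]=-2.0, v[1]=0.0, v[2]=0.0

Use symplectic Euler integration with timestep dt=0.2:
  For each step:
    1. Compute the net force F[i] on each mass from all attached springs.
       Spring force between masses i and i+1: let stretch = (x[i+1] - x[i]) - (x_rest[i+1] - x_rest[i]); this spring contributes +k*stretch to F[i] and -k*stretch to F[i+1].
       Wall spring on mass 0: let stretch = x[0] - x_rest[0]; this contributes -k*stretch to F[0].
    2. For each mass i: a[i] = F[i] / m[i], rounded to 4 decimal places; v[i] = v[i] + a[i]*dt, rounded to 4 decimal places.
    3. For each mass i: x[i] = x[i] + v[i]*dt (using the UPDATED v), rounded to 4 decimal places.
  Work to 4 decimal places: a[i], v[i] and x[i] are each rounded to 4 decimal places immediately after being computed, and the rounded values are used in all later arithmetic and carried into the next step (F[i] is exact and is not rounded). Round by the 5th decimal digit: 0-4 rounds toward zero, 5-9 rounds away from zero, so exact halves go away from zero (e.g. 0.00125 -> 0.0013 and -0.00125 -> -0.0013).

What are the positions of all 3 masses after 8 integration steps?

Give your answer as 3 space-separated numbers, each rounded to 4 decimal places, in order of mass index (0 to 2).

Answer: 4.5883 11.5525 13.0963

Derivation:
Step 0: x=[3.0000 12.0000 17.0000] v=[-2.0000 0.0000 0.0000]
Step 1: x=[3.5600 11.3600 17.0000] v=[2.8000 -3.2000 0.0000]
Step 2: x=[4.7984 10.3744 16.8976] v=[6.1920 -4.9280 -0.5120]
Step 3: x=[6.1612 9.5404 16.5515] v=[6.8141 -4.1702 -1.7306]
Step 4: x=[7.0789 9.2875 15.8836] v=[4.5885 -1.2647 -3.3395]
Step 5: x=[7.2174 9.7366 14.9603] v=[0.6923 2.2453 -4.6164]
Step 6: x=[6.6041 10.6184 14.0012] v=[-3.0663 4.4089 -4.7954]
Step 7: x=[5.5765 11.3991 13.3009] v=[-5.1381 3.9037 -3.5016]
Step 8: x=[4.5883 11.5525 13.0963] v=[-4.9412 0.7671 -1.0230]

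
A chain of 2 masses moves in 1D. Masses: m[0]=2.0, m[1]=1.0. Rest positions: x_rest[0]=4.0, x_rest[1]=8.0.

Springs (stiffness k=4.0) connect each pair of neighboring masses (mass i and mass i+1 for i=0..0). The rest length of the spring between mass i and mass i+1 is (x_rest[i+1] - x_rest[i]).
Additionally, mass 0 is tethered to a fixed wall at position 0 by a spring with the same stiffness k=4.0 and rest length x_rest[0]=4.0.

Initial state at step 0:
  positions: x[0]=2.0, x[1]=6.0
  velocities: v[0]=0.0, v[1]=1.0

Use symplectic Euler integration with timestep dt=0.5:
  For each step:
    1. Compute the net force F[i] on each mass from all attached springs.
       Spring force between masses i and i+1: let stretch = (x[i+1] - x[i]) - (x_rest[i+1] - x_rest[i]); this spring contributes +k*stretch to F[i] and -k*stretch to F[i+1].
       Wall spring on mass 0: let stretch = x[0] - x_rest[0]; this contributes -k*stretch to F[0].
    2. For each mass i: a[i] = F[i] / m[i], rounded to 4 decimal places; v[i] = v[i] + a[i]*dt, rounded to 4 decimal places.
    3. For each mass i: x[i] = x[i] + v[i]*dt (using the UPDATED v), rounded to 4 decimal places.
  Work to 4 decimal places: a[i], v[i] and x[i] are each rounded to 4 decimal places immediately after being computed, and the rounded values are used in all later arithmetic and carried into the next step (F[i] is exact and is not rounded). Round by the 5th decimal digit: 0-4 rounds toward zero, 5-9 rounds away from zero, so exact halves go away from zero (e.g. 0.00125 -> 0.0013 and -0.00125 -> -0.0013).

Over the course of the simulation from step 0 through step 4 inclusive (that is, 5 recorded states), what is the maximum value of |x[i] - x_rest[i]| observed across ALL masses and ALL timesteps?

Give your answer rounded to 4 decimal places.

Step 0: x=[2.0000 6.0000] v=[0.0000 1.0000]
Step 1: x=[3.0000 6.5000] v=[2.0000 1.0000]
Step 2: x=[4.2500 7.5000] v=[2.5000 2.0000]
Step 3: x=[5.0000 9.2500] v=[1.5000 3.5000]
Step 4: x=[5.3750 10.7500] v=[0.7500 3.0000]
Max displacement = 2.7500

Answer: 2.7500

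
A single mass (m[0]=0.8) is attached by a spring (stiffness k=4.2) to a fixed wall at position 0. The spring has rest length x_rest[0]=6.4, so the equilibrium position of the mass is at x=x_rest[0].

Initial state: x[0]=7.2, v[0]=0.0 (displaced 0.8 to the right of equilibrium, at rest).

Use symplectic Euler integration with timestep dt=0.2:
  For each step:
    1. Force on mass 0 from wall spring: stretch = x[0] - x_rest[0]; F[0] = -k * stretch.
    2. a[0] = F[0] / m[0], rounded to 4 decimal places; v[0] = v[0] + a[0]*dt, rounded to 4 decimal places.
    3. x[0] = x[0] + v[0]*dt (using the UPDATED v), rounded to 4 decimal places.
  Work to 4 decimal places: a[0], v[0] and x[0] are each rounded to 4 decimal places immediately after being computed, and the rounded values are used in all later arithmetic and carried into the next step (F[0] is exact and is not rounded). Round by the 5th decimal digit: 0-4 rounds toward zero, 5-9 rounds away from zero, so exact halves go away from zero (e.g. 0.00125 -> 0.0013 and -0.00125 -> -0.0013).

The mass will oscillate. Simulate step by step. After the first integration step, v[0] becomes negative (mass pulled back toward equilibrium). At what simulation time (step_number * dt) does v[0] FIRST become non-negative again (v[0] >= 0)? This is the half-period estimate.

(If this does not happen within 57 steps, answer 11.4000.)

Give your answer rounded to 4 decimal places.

Answer: 1.4000

Derivation:
Step 0: x=[7.2000] v=[0.0000]
Step 1: x=[7.0320] v=[-0.8400]
Step 2: x=[6.7313] v=[-1.5036]
Step 3: x=[6.3610] v=[-1.8515]
Step 4: x=[5.9989] v=[-1.8105]
Step 5: x=[5.7210] v=[-1.3893]
Step 6: x=[5.5857] v=[-0.6763]
Step 7: x=[5.6214] v=[0.1787]
First v>=0 after going negative at step 7, time=1.4000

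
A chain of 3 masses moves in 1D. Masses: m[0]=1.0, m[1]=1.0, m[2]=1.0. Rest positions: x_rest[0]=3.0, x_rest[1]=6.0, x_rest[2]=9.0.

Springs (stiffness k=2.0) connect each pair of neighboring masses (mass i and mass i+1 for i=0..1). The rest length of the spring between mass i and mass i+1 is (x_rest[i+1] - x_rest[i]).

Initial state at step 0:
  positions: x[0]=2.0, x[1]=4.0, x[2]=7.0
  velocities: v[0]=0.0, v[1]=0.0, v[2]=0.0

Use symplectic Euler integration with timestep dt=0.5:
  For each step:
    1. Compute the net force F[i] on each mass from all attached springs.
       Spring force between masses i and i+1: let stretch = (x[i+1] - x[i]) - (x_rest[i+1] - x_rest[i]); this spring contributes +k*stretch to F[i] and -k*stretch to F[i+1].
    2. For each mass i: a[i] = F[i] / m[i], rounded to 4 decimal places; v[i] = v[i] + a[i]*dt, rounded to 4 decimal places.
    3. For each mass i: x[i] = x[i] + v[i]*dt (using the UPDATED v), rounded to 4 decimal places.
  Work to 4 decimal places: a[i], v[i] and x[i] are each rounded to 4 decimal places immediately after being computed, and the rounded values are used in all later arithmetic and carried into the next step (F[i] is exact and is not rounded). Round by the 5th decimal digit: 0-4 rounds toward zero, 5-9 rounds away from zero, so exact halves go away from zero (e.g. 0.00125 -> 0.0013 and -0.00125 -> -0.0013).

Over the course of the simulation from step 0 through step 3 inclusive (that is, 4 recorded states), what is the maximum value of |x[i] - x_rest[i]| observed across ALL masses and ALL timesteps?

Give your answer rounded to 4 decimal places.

Answer: 2.1250

Derivation:
Step 0: x=[2.0000 4.0000 7.0000] v=[0.0000 0.0000 0.0000]
Step 1: x=[1.5000 4.5000 7.0000] v=[-1.0000 1.0000 0.0000]
Step 2: x=[1.0000 4.7500 7.2500] v=[-1.0000 0.5000 0.5000]
Step 3: x=[0.8750 4.3750 7.7500] v=[-0.2500 -0.7500 1.0000]
Max displacement = 2.1250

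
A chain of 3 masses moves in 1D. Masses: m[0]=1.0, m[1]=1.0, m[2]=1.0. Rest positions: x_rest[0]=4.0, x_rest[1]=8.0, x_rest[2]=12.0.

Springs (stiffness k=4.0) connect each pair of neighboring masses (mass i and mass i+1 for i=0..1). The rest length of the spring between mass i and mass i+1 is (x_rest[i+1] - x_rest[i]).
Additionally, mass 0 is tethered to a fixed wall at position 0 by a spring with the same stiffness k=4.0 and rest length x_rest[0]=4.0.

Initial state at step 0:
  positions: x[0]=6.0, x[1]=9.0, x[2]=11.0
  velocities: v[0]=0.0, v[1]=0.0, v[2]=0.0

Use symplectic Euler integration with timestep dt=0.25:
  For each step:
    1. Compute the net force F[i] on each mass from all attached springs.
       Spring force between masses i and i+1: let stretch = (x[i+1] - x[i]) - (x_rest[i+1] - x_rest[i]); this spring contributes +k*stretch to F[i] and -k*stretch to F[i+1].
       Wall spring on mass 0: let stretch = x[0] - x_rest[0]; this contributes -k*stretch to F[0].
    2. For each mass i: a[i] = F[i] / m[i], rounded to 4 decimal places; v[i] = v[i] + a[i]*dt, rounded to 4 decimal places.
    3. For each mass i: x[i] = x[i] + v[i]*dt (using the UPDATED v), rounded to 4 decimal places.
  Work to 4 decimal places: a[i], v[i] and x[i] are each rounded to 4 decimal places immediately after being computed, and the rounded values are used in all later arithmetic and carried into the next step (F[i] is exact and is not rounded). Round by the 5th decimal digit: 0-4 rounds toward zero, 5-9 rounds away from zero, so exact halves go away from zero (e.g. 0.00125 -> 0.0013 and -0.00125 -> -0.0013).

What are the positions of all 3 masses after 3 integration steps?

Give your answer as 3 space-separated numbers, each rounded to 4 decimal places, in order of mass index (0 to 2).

Step 0: x=[6.0000 9.0000 11.0000] v=[0.0000 0.0000 0.0000]
Step 1: x=[5.2500 8.7500 11.5000] v=[-3.0000 -1.0000 2.0000]
Step 2: x=[4.0625 8.3125 12.3125] v=[-4.7500 -1.7500 3.2500]
Step 3: x=[2.9219 7.8125 13.1250] v=[-4.5625 -2.0000 3.2500]

Answer: 2.9219 7.8125 13.1250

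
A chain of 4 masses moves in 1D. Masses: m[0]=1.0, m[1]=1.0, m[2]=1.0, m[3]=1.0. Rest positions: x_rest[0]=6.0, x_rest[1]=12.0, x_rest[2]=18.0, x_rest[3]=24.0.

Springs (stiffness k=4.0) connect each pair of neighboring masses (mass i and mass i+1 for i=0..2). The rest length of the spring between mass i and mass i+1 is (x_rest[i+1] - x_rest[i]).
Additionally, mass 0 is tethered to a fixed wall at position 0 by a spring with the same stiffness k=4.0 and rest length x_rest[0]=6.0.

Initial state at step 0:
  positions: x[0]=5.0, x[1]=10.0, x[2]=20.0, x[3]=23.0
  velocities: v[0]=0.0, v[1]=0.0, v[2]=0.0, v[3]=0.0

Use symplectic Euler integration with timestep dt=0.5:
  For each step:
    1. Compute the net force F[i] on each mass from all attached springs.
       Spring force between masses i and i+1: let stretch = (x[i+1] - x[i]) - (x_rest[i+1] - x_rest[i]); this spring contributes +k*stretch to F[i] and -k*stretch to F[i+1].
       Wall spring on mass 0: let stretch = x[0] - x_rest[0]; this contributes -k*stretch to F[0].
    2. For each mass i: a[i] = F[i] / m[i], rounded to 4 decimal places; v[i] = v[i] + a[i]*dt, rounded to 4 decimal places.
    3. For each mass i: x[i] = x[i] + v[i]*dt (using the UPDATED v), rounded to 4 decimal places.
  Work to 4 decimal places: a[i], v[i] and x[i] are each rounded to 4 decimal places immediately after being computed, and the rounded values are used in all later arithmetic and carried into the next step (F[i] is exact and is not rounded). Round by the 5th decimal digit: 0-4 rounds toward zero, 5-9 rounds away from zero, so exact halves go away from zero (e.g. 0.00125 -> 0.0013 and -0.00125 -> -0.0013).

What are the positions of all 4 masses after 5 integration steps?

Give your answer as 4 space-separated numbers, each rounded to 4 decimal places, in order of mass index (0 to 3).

Step 0: x=[5.0000 10.0000 20.0000 23.0000] v=[0.0000 0.0000 0.0000 0.0000]
Step 1: x=[5.0000 15.0000 13.0000 26.0000] v=[0.0000 10.0000 -14.0000 6.0000]
Step 2: x=[10.0000 8.0000 21.0000 22.0000] v=[10.0000 -14.0000 16.0000 -8.0000]
Step 3: x=[3.0000 16.0000 17.0000 23.0000] v=[-14.0000 16.0000 -8.0000 2.0000]
Step 4: x=[6.0000 12.0000 18.0000 24.0000] v=[6.0000 -8.0000 2.0000 2.0000]
Step 5: x=[9.0000 8.0000 19.0000 25.0000] v=[6.0000 -8.0000 2.0000 2.0000]

Answer: 9.0000 8.0000 19.0000 25.0000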